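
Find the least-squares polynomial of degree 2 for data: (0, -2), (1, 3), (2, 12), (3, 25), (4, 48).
-52/35 + (27/35)x + (20/7)x²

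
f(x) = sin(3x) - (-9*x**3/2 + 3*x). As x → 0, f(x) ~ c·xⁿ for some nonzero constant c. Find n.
5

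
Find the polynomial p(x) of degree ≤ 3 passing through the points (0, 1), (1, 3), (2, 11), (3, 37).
2*x**3 - 3*x**2 + 3*x + 1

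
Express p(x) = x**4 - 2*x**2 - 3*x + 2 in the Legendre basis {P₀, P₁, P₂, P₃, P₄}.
(23/15)P₀ + (-3)P₁ + (-16/21)P₂ + (8/35)P₄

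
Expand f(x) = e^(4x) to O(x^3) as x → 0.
1 + 4*x + 8*x**2 + O(x**3)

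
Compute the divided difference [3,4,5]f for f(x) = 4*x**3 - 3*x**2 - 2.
45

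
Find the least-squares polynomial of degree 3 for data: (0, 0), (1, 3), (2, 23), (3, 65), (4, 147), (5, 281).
-41/126 + (1595/756)x + (2/9)x² + (229/108)x³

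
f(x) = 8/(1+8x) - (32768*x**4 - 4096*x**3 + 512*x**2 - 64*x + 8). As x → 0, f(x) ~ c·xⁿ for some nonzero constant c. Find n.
5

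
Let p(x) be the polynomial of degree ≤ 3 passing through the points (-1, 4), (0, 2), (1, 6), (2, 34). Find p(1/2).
17/8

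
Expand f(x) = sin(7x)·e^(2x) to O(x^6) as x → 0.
7*x + 14*x**2 - 259*x**3/6 - 105*x**4 + 3647*x**5/120 + O(x**6)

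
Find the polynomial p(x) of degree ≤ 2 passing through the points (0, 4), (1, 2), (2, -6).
-3*x**2 + x + 4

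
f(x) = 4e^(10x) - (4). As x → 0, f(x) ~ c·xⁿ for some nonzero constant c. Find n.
1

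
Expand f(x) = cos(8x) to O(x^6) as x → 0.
1 - 32*x**2 + 512*x**4/3 + O(x**6)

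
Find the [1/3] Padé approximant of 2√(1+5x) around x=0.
(35*x/4 + 2)/(125*x**3/64 - 25*x**2/16 + 15*x/8 + 1)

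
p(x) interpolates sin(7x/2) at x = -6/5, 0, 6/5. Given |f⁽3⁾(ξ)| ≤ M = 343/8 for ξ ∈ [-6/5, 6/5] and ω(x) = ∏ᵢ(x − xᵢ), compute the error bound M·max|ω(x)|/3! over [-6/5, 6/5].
343*sqrt(3)/125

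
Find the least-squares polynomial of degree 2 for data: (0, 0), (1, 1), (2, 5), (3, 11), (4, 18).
-1/5 + (3/5)x + x²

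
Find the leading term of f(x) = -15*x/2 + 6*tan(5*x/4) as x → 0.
125*x**3/32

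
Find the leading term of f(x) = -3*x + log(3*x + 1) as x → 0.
-9*x**2/2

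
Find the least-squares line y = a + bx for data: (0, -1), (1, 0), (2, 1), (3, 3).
a = -6/5, b = 13/10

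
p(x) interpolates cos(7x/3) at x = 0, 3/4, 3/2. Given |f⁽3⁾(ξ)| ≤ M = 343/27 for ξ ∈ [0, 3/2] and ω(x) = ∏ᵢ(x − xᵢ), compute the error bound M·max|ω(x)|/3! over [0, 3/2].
343*sqrt(3)/1728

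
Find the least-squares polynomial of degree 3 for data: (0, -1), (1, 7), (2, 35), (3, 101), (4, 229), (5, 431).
-6/7 + (155/42)x + (5/7)x² + (19/6)x³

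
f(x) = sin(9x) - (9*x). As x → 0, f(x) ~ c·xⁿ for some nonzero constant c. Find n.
3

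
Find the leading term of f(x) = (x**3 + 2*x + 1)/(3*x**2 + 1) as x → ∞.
x/3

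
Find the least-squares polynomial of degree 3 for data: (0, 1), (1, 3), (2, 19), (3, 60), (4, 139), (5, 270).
8/9 + (41/189)x + (29/252)x² + (229/108)x³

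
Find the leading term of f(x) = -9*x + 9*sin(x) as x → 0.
-3*x**3/2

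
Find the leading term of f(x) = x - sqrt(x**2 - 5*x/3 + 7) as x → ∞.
5/6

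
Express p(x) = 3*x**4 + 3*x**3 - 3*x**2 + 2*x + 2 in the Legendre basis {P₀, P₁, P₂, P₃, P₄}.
(8/5)P₀ + (19/5)P₁ + (-2/7)P₂ + (6/5)P₃ + (24/35)P₄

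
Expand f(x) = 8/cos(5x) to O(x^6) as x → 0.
8 + 100*x**2 + 3125*x**4/3 + O(x**6)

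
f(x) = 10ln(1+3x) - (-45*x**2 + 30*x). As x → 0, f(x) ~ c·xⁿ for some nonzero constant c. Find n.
3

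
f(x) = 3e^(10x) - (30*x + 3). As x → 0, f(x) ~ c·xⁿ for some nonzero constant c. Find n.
2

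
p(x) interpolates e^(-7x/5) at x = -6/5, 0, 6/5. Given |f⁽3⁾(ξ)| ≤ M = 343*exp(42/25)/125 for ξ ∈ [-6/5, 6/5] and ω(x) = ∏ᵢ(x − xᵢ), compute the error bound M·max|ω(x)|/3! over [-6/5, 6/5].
2744*sqrt(3)*exp(42/25)/15625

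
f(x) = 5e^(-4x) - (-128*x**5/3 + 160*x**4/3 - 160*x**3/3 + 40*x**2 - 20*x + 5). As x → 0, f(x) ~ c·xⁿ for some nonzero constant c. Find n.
6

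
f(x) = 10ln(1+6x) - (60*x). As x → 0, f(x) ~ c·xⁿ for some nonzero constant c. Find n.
2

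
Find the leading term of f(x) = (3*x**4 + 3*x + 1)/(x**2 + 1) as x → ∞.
3*x**2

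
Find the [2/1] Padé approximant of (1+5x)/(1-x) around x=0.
(5*x + 1)/(1 - x)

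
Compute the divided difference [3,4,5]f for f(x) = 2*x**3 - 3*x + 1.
24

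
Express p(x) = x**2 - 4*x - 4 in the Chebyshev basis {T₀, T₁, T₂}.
(-7/2)T₀ + (-4)T₁ + (1/2)T₂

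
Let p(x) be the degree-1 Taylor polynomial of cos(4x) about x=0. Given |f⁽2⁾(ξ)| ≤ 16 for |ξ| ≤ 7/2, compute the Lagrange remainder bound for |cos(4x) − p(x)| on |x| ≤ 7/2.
98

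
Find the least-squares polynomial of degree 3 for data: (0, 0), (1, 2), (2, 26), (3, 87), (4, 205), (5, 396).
-1/14 + (-191/84)x + (12/7)x² + (35/12)x³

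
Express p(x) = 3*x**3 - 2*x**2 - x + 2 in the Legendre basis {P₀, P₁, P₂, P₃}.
(4/3)P₀ + (4/5)P₁ + (-4/3)P₂ + (6/5)P₃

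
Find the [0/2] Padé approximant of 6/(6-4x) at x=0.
1/(1 - 2*x/3)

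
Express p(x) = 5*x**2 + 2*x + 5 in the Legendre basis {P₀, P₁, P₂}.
(20/3)P₀ + (2)P₁ + (10/3)P₂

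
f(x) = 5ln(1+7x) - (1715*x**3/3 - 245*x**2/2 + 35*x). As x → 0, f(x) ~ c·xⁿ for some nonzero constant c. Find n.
4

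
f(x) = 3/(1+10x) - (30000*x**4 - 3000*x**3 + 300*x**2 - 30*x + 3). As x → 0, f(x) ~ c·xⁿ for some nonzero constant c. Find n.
5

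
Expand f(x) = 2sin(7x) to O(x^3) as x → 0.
14*x + O(x**3)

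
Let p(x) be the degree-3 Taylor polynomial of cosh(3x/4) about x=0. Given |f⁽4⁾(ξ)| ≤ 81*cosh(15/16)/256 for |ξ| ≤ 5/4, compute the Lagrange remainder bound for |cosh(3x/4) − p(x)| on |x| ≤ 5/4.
16875*cosh(15/16)/524288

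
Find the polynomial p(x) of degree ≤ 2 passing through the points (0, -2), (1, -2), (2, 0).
x**2 - x - 2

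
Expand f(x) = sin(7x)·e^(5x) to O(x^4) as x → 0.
7*x + 35*x**2 + 91*x**3/3 + O(x**4)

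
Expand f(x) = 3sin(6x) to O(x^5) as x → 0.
18*x - 108*x**3 + O(x**5)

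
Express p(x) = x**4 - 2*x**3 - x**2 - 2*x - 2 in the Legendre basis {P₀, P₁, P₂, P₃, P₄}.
(-32/15)P₀ + (-16/5)P₁ + (-2/21)P₂ + (-4/5)P₃ + (8/35)P₄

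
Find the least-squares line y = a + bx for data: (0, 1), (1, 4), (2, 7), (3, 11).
a = 4/5, b = 33/10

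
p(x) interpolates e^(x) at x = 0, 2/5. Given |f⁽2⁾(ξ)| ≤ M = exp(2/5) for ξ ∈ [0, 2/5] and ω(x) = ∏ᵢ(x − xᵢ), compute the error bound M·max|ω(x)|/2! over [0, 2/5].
exp(2/5)/50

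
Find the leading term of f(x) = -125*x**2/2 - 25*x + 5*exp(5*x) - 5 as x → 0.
625*x**3/6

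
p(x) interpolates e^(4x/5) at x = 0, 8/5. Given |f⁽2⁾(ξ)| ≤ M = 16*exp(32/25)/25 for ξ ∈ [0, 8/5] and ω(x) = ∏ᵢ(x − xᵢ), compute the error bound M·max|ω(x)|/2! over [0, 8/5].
128*exp(32/25)/625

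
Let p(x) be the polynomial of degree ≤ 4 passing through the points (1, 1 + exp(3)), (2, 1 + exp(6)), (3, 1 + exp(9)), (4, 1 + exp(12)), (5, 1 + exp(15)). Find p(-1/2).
-385*exp(12)/32 - 693*exp(6)/32 + 1 + 1155*exp(3)/128 + 1485*exp(9)/64 + 315*exp(15)/128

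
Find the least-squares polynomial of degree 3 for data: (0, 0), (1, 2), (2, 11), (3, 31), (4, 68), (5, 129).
-1/9 + (523/378)x + (29/252)x² + (103/108)x³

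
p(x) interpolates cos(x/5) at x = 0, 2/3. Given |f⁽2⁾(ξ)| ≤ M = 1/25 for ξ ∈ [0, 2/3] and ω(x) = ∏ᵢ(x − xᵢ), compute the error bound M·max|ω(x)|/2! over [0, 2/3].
1/450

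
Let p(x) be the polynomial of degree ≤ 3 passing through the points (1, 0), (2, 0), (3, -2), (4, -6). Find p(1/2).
-3/4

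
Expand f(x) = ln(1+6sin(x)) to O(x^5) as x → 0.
6*x - 18*x**2 + 71*x**3 - 318*x**4 + O(x**5)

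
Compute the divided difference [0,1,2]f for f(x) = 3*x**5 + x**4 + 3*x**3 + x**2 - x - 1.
62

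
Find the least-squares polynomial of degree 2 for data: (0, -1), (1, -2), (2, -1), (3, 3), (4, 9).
-34/35 + (-33/14)x + (17/14)x²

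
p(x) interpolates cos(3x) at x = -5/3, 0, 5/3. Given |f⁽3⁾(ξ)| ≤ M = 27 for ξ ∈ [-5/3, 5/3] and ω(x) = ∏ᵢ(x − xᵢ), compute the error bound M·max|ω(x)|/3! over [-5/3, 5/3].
125*sqrt(3)/27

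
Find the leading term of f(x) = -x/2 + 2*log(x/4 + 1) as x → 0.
-x**2/16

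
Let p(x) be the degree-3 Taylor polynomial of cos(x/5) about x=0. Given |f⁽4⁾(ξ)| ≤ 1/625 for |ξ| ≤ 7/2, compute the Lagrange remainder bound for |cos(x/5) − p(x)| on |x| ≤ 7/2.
2401/240000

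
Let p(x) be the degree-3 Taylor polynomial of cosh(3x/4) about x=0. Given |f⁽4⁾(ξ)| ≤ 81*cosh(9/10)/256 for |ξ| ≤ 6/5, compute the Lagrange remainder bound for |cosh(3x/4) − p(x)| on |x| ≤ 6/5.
2187*cosh(9/10)/80000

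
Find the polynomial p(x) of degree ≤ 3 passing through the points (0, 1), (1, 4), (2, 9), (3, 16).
x**2 + 2*x + 1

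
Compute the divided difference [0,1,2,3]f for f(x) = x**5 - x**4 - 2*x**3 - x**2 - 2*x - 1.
17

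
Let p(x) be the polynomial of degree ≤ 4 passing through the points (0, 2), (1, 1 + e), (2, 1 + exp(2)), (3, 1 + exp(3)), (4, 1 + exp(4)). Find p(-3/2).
-385*exp(3)/32 - 693*e/32 + 1283/128 + 315*exp(4)/128 + 1485*exp(2)/64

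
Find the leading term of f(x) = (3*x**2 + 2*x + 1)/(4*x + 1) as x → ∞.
3*x/4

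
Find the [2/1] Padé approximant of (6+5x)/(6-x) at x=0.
(5*x/6 + 1)/(1 - x/6)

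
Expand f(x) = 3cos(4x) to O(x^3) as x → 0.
3 - 24*x**2 + O(x**3)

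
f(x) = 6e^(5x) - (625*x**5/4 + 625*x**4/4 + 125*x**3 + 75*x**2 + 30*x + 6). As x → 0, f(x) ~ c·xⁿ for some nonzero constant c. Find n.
6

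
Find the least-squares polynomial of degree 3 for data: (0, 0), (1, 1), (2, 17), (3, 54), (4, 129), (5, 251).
-23/126 + (-331/756)x + (23/63)x² + (211/108)x³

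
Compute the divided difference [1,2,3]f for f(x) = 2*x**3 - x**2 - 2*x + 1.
11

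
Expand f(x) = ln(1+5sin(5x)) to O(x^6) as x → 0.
25*x - 625*x**2/2 + 30625*x**3/6 - 1140625*x**4/12 + 45315625*x**5/24 + O(x**6)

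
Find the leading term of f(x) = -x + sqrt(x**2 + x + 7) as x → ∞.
1/2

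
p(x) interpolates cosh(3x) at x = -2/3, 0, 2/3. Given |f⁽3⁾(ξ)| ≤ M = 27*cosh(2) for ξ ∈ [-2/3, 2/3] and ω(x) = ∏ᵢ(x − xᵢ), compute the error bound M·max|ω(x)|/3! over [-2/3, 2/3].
8*sqrt(3)*cosh(2)/27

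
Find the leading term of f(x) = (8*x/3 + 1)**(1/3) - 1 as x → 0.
8*x/9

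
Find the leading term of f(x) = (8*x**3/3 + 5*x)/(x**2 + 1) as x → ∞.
8*x/3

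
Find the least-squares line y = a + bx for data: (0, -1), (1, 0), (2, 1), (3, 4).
a = -7/5, b = 8/5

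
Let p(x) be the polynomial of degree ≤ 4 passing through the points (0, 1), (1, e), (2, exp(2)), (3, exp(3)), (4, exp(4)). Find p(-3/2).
-385*exp(3)/32 - 693*e/32 + 1155/128 + 315*exp(4)/128 + 1485*exp(2)/64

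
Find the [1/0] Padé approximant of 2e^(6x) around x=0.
12*x + 2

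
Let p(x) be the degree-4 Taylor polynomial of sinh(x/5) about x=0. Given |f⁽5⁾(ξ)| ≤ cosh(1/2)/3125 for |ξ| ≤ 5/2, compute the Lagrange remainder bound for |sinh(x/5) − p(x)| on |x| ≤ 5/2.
cosh(1/2)/3840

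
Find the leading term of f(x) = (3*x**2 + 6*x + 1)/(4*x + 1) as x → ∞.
3*x/4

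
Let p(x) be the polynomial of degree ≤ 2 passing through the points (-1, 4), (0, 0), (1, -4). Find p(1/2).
-2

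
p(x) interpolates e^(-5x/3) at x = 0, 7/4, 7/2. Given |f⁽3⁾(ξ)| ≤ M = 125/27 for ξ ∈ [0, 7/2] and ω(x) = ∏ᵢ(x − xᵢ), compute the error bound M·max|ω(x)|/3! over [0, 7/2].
42875*sqrt(3)/46656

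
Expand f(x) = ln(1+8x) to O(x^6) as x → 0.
8*x - 32*x**2 + 512*x**3/3 - 1024*x**4 + 32768*x**5/5 + O(x**6)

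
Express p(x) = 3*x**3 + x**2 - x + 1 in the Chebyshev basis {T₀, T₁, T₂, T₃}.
(3/2)T₀ + (5/4)T₁ + (1/2)T₂ + (3/4)T₃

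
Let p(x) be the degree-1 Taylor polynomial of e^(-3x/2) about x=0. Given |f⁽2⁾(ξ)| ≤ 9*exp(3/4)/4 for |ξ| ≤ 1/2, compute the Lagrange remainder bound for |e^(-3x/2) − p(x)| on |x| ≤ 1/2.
9*exp(3/4)/32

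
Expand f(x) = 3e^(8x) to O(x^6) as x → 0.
3 + 24*x + 96*x**2 + 256*x**3 + 512*x**4 + 4096*x**5/5 + O(x**6)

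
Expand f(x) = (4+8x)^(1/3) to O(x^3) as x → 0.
2**(2/3) + 2*2**(2/3)*x/3 - 4*2**(2/3)*x**2/9 + O(x**3)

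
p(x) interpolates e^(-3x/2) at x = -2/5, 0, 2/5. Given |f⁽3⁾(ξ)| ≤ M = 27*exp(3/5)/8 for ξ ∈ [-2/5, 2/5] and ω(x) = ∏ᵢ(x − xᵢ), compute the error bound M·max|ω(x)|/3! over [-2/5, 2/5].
sqrt(3)*exp(3/5)/125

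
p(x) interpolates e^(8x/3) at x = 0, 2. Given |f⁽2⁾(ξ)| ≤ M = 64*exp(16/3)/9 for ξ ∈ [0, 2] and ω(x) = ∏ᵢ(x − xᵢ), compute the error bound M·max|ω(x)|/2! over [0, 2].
32*exp(16/3)/9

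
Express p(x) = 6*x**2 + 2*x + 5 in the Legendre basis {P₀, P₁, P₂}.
(7)P₀ + (2)P₁ + (4)P₂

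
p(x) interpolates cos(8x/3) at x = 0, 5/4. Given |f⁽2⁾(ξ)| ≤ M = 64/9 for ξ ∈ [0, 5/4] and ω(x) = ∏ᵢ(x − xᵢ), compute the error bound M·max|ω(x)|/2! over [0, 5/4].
25/18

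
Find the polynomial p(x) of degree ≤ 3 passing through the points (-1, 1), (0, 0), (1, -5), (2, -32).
-3*x**3 - 2*x**2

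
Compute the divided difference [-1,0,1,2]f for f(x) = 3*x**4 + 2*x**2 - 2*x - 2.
6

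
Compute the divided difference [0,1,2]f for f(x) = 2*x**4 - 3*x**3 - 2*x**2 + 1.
3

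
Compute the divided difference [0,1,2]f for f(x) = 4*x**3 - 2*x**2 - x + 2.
10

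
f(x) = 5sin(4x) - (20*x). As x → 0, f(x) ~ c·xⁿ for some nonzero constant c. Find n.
3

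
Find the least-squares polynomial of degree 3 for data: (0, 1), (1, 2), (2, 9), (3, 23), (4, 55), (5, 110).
50/63 + (925/378)x + (-100/63)x² + (59/54)x³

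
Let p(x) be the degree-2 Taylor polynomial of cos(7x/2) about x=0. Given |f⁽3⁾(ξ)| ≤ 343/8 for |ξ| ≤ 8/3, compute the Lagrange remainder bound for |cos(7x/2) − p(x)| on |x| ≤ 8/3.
10976/81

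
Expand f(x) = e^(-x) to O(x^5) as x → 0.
1 - x + x**2/2 - x**3/6 + x**4/24 + O(x**5)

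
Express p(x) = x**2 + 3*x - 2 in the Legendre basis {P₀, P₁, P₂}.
(-5/3)P₀ + (3)P₁ + (2/3)P₂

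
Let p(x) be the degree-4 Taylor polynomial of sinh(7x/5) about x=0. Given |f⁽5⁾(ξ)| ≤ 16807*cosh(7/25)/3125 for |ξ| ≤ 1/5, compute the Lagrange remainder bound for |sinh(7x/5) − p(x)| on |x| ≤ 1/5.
16807*cosh(7/25)/1171875000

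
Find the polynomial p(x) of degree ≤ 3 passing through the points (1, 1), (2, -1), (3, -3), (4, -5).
3 - 2*x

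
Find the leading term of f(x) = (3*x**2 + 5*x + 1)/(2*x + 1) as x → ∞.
3*x/2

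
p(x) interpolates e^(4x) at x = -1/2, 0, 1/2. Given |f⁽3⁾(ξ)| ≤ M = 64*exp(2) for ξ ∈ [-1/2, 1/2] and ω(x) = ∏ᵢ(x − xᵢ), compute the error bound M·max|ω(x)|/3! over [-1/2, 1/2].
8*sqrt(3)*exp(2)/27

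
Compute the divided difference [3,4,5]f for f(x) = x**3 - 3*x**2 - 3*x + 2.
9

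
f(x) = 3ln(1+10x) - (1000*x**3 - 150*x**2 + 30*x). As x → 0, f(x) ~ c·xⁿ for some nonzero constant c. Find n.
4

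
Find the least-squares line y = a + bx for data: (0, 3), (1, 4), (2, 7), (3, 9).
a = 13/5, b = 21/10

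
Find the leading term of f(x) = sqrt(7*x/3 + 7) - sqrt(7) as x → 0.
sqrt(7)*x/6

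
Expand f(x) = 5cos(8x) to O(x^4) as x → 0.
5 - 160*x**2 + O(x**4)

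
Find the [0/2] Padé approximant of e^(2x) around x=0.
1/(2*x**2 - 2*x + 1)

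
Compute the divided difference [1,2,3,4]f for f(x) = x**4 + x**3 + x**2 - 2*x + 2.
11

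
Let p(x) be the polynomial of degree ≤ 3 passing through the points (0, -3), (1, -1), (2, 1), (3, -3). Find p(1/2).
-19/8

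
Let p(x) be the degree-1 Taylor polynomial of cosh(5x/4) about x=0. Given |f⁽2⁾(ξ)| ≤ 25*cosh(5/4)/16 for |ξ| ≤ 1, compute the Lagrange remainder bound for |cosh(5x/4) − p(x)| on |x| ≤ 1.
25*cosh(5/4)/32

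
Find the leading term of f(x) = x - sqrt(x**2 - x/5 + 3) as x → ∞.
1/10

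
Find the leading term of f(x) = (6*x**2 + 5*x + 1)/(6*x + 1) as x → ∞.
x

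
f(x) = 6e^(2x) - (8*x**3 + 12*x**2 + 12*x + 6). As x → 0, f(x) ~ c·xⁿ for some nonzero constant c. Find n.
4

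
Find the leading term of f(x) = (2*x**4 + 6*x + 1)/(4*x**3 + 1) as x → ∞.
x/2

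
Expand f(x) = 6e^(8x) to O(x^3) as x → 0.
6 + 48*x + 192*x**2 + O(x**3)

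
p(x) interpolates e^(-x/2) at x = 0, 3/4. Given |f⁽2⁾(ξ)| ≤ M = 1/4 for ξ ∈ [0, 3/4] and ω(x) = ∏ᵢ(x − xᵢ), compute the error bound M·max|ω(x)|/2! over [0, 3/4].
9/512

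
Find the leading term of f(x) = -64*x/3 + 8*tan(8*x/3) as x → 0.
4096*x**3/81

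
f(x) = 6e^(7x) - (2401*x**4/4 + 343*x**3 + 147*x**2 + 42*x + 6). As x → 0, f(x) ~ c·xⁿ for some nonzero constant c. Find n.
5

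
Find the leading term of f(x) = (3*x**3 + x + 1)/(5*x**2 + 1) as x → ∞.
3*x/5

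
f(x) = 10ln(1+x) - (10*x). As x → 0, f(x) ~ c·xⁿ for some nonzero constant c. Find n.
2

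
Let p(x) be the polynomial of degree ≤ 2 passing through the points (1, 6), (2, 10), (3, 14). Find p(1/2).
4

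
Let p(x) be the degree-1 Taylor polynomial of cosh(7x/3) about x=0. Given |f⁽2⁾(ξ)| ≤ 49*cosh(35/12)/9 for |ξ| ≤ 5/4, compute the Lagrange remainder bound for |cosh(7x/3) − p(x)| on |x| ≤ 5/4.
1225*cosh(35/12)/288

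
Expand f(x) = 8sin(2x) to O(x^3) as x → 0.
16*x + O(x**3)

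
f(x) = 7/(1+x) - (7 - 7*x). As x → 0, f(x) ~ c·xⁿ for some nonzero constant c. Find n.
2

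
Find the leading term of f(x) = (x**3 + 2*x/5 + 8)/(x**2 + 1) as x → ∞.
x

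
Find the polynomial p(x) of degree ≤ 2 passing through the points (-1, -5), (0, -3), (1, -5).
-2*x**2 - 3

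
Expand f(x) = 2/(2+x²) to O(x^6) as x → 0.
1 - x**2/2 + x**4/4 + O(x**6)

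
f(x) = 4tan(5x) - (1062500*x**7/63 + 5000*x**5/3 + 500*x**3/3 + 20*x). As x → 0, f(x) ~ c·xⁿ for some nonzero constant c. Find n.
9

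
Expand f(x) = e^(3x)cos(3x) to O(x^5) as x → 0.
1 + 3*x - 9*x**3 - 27*x**4/2 + O(x**5)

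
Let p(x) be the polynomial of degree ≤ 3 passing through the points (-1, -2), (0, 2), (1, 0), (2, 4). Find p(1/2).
1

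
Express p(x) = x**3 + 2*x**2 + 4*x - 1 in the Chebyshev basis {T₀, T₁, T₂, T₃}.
(19/4)T₁ + T₂ + (1/4)T₃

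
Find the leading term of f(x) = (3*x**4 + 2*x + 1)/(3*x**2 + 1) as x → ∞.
x**2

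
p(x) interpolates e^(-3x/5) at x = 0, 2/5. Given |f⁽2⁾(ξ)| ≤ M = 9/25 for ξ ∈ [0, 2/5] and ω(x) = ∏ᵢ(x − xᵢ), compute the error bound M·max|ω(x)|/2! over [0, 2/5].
9/1250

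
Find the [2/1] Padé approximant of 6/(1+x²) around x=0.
6 - 6*x**2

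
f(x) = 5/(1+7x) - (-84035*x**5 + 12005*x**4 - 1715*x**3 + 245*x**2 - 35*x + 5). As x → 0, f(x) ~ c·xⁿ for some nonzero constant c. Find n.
6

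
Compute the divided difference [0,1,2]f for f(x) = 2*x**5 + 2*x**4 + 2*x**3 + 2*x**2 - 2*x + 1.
52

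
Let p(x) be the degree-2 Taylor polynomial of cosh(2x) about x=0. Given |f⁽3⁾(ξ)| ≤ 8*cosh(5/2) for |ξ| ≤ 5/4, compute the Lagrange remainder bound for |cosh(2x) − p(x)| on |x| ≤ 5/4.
125*cosh(5/2)/48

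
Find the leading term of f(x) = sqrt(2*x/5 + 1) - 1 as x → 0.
x/5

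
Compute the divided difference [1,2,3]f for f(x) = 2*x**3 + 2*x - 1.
12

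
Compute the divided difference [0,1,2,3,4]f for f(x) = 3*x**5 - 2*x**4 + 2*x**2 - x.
28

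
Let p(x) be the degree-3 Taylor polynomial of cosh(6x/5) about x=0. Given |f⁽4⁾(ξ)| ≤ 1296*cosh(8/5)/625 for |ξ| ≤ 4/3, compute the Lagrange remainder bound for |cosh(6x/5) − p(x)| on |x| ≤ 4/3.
512*cosh(8/5)/1875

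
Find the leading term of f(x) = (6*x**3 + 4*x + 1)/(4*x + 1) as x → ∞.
3*x**2/2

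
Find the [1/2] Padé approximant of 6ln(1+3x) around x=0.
18*x/(-3*x**2/4 + 3*x/2 + 1)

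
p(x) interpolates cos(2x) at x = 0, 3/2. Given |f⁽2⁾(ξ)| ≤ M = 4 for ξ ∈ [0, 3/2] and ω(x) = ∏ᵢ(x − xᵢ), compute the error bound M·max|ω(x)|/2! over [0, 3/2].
9/8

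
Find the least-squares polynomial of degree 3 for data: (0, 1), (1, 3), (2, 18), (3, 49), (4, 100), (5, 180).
101/126 + (-935/756)x + (793/252)x² + (23/27)x³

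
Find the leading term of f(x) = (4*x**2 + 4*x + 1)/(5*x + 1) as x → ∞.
4*x/5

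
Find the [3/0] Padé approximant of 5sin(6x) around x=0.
-180*x**3 + 30*x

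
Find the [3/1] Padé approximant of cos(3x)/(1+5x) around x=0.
(27*x**3/40 - 765*x**2/164 + 27*x/820 + 1)/(4127*x/820 + 1)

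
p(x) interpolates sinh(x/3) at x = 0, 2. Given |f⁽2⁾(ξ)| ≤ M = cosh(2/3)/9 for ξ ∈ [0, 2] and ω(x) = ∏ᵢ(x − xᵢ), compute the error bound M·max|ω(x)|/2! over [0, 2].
cosh(2/3)/18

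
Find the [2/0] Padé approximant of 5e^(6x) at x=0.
90*x**2 + 30*x + 5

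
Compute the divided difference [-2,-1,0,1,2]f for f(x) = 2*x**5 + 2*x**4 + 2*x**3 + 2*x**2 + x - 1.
2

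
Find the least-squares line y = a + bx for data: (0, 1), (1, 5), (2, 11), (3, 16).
a = 3/5, b = 51/10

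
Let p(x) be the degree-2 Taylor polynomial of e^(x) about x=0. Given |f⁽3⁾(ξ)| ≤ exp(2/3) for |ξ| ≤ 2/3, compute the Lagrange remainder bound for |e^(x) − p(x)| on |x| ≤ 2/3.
4*exp(2/3)/81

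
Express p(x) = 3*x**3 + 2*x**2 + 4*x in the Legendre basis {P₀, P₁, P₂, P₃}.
(2/3)P₀ + (29/5)P₁ + (4/3)P₂ + (6/5)P₃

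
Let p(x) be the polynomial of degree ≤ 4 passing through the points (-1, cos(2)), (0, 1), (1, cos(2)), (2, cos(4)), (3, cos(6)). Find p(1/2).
85*cos(2)/128 + 3*cos(6)/128 - 5*cos(4)/32 + 15/32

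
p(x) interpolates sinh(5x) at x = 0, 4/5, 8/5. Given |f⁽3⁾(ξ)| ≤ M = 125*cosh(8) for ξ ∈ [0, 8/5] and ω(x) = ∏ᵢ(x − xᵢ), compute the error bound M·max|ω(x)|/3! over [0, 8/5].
64*sqrt(3)*cosh(8)/27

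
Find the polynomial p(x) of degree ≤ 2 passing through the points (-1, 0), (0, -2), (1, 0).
2*x**2 - 2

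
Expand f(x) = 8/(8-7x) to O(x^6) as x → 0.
1 + 7*x/8 + 49*x**2/64 + 343*x**3/512 + 2401*x**4/4096 + 16807*x**5/32768 + O(x**6)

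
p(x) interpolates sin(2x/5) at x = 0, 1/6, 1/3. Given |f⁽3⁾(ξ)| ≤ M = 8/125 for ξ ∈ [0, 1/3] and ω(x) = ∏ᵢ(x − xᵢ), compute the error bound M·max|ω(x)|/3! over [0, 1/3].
sqrt(3)/91125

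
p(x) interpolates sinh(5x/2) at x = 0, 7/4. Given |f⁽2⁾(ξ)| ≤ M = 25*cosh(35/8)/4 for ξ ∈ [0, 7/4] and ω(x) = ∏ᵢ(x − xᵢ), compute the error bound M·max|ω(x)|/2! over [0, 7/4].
1225*cosh(35/8)/512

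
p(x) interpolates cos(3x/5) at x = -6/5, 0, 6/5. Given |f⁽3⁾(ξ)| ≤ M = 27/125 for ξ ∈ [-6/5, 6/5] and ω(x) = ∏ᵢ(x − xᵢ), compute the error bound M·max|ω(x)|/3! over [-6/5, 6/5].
216*sqrt(3)/15625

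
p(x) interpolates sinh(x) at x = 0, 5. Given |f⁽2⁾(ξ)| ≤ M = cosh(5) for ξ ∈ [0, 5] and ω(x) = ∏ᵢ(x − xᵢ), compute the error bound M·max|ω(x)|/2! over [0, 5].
25*cosh(5)/8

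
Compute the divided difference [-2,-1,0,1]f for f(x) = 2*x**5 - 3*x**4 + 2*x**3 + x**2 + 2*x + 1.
18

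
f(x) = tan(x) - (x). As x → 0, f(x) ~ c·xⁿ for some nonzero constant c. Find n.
3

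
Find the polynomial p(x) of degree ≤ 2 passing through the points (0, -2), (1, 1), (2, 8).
2*x**2 + x - 2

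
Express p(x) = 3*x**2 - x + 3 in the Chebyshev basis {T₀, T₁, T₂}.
(9/2)T₀ - T₁ + (3/2)T₂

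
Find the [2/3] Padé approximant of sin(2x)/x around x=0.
(2 - 14*x**2/15)/(x**2/5 + 1)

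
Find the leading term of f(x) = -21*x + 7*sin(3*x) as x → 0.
-63*x**3/2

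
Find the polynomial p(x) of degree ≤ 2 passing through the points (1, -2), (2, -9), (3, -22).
-3*x**2 + 2*x - 1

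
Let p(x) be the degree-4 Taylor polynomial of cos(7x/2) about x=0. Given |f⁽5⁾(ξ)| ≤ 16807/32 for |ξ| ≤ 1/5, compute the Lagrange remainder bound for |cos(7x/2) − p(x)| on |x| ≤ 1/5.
16807/12000000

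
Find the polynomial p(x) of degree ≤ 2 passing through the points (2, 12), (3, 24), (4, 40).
2*x**2 + 2*x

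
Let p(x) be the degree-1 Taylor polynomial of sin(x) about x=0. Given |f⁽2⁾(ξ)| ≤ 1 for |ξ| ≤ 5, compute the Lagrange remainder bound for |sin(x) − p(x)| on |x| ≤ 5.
25/2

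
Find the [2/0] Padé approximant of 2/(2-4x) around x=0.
4*x**2 + 2*x + 1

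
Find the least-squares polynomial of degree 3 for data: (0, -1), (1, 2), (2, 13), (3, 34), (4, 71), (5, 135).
-83/63 + (203/54)x + (-137/252)x² + (113/108)x³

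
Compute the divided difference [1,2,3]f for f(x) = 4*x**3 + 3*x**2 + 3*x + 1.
27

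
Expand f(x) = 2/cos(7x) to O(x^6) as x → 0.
2 + 49*x**2 + 12005*x**4/12 + O(x**6)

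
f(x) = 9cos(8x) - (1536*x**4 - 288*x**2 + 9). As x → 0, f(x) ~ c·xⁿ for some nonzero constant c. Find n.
6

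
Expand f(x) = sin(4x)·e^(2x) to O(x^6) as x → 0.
4*x + 8*x**2 - 8*x**3/3 - 16*x**4 - 152*x**5/15 + O(x**6)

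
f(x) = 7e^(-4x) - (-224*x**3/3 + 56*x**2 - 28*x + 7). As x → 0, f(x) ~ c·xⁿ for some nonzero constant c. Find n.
4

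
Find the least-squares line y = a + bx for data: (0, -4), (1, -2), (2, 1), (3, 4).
a = -43/10, b = 27/10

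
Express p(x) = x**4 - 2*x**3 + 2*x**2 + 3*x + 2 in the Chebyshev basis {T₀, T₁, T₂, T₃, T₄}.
(27/8)T₀ + (3/2)T₁ + (3/2)T₂ + (-1/2)T₃ + (1/8)T₄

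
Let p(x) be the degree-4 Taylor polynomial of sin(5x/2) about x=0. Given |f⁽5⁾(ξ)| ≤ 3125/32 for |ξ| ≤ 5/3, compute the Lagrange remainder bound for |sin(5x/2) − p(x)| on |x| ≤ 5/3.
1953125/186624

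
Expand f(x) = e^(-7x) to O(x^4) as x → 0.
1 - 7*x + 49*x**2/2 - 343*x**3/6 + O(x**4)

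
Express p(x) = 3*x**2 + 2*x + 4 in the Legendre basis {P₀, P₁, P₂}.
(5)P₀ + (2)P₁ + (2)P₂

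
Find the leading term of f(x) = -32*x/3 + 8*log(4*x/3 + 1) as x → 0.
-64*x**2/9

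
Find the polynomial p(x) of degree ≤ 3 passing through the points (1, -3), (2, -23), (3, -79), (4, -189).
-3*x**3 + x - 1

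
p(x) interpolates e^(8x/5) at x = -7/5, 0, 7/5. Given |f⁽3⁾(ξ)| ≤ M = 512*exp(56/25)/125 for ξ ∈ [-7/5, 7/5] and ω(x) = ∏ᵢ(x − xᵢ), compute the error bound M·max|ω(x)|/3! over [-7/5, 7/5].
175616*sqrt(3)*exp(56/25)/421875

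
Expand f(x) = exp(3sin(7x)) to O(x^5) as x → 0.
1 + 21*x + 441*x**2/2 + 1372*x**3 + 36015*x**4/8 + O(x**5)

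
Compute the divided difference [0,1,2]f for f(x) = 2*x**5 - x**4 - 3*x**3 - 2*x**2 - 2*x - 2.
12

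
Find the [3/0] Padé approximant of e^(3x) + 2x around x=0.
9*x**3/2 + 9*x**2/2 + 5*x + 1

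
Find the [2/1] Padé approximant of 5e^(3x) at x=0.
(15*x**2/2 + 10*x + 5)/(1 - x)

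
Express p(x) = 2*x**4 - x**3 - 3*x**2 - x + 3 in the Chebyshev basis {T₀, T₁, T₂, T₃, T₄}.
(9/4)T₀ + (-7/4)T₁ + (-1/2)T₂ + (-1/4)T₃ + (1/4)T₄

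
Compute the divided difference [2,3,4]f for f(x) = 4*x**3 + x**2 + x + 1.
37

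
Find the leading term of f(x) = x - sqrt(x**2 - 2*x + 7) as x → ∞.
1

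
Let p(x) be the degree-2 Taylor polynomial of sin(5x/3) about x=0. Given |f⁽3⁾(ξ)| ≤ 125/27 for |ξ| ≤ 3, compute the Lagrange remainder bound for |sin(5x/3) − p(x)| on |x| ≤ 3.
125/6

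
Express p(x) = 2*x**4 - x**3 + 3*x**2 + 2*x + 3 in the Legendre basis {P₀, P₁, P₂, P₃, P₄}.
(22/5)P₀ + (7/5)P₁ + (22/7)P₂ + (-2/5)P₃ + (16/35)P₄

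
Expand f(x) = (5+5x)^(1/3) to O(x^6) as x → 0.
5**(1/3) + 5**(1/3)*x/3 - 5**(1/3)*x**2/9 + 5*5**(1/3)*x**3/81 - 10*5**(1/3)*x**4/243 + 22*5**(1/3)*x**5/729 + O(x**6)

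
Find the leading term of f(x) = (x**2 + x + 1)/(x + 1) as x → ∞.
x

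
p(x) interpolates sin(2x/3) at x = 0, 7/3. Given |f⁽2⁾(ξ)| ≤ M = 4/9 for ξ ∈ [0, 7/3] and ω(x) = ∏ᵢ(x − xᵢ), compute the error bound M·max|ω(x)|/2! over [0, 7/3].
49/162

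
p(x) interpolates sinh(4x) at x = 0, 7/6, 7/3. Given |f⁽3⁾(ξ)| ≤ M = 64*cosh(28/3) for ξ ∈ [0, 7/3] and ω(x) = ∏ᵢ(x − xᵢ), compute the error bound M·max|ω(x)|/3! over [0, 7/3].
2744*sqrt(3)*cosh(28/3)/729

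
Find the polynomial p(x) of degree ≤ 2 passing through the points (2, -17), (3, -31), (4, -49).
-2*x**2 - 4*x - 1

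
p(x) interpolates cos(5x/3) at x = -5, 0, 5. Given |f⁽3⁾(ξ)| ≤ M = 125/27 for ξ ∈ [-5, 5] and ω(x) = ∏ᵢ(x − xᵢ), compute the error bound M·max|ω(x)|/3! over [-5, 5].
15625*sqrt(3)/729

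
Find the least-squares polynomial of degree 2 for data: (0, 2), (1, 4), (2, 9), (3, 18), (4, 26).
59/35 + (57/35)x + (8/7)x²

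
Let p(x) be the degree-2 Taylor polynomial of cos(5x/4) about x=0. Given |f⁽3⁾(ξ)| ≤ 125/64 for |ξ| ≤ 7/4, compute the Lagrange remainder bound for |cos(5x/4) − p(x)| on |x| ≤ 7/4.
42875/24576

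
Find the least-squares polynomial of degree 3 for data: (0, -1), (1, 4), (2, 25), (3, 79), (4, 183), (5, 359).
-73/63 + (1633/378)x + (-451/252)x² + (331/108)x³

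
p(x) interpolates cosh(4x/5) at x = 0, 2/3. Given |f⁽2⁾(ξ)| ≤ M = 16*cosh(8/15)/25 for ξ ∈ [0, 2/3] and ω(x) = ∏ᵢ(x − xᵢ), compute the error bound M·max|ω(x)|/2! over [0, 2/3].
8*cosh(8/15)/225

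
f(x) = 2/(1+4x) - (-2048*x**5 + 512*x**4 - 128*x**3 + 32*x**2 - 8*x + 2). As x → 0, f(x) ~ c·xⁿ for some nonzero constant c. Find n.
6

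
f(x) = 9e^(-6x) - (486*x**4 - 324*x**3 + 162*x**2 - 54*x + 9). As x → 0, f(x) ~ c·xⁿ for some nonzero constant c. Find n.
5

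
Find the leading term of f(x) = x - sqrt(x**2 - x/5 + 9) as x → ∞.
1/10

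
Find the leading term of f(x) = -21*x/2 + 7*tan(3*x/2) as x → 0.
63*x**3/8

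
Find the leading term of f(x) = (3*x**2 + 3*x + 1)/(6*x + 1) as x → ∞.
x/2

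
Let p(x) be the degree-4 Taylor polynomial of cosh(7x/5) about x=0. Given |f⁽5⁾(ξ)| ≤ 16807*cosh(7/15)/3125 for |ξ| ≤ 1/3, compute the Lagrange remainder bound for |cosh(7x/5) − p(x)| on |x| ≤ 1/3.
16807*cosh(7/15)/91125000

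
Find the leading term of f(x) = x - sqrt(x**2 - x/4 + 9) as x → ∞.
1/8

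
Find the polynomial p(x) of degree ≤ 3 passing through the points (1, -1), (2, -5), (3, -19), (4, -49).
-x**3 + x**2 - 1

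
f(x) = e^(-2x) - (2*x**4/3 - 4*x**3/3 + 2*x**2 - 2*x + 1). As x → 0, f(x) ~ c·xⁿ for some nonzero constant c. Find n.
5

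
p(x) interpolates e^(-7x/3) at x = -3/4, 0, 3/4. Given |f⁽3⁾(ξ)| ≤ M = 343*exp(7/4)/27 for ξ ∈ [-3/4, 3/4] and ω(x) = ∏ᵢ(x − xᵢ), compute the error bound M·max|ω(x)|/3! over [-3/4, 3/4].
343*sqrt(3)*exp(7/4)/1728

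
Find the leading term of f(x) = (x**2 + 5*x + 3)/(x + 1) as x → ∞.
x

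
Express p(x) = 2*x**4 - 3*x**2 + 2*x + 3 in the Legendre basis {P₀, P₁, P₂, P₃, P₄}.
(12/5)P₀ + (2)P₁ + (-6/7)P₂ + (16/35)P₄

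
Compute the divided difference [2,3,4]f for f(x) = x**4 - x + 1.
55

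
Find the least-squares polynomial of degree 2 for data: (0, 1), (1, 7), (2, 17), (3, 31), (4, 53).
47/35 + (88/35)x + (18/7)x²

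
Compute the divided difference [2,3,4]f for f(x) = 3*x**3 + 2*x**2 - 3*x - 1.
29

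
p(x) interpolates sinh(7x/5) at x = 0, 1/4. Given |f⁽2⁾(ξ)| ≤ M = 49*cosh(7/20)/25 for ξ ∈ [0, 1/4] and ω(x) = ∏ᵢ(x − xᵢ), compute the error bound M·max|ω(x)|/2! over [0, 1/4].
49*cosh(7/20)/3200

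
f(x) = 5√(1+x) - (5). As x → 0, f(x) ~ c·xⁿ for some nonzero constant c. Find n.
1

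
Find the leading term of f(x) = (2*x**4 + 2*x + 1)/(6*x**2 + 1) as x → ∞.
x**2/3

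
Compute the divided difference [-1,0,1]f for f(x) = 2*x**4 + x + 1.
2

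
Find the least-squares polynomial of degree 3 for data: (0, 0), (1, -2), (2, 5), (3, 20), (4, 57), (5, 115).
-5/42 + (-667/252)x + (5/12)x² + (17/18)x³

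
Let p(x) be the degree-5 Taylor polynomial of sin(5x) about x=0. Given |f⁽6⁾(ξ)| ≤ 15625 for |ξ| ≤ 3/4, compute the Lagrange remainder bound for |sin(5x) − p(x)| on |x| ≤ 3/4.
253125/65536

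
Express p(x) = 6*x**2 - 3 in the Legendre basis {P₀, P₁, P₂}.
-P₀ + (4)P₂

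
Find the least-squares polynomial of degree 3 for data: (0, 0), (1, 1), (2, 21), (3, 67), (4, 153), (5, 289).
-19/126 + (-2435/756)x + (389/126)x² + (197/108)x³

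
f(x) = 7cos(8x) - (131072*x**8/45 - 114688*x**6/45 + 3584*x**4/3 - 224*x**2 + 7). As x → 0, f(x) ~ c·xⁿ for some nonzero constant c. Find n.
10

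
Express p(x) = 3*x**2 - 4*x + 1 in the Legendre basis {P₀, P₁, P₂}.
(2)P₀ + (-4)P₁ + (2)P₂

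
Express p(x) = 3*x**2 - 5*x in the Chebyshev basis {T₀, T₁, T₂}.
(3/2)T₀ + (-5)T₁ + (3/2)T₂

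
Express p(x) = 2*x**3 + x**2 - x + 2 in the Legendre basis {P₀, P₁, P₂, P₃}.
(7/3)P₀ + (1/5)P₁ + (2/3)P₂ + (4/5)P₃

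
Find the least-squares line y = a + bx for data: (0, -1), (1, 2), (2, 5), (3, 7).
a = -4/5, b = 27/10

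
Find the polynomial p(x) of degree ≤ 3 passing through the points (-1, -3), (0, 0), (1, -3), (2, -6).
x**3 - 3*x**2 - x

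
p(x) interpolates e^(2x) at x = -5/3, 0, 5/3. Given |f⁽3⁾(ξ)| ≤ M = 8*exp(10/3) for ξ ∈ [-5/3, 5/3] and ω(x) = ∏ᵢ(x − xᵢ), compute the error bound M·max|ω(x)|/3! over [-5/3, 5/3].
1000*sqrt(3)*exp(10/3)/729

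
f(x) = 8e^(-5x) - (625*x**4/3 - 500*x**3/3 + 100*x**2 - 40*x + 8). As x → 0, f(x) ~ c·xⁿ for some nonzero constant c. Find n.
5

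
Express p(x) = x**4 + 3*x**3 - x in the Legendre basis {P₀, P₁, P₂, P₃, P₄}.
(1/5)P₀ + (4/5)P₁ + (4/7)P₂ + (6/5)P₃ + (8/35)P₄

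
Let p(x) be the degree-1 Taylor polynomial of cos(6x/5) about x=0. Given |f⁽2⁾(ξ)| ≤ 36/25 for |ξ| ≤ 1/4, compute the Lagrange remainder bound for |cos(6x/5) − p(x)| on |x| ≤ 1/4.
9/200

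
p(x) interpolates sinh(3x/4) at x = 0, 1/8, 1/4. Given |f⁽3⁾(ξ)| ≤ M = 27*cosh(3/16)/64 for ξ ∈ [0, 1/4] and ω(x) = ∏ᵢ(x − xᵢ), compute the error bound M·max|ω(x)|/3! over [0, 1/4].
sqrt(3)*cosh(3/16)/32768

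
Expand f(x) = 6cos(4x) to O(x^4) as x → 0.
6 - 48*x**2 + O(x**4)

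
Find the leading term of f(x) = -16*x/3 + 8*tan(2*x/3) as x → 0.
64*x**3/81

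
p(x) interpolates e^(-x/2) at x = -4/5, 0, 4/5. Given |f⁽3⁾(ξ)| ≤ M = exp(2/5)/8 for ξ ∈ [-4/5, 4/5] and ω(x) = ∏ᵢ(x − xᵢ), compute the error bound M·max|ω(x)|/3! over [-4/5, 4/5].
8*sqrt(3)*exp(2/5)/3375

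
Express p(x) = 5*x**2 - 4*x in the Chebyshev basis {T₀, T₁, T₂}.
(5/2)T₀ + (-4)T₁ + (5/2)T₂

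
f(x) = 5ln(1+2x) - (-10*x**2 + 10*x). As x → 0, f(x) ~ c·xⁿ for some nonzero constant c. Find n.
3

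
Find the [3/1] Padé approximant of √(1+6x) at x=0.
(-27*x**3/8 + 27*x**2/4 + 27*x/4 + 1)/(15*x/4 + 1)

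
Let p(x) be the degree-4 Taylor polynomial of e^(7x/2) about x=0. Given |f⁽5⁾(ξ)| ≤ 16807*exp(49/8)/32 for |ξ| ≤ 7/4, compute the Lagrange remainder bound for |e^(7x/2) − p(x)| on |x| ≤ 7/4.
282475249*exp(49/8)/3932160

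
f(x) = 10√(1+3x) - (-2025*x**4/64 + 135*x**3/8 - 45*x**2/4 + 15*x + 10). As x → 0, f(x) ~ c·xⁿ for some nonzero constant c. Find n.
5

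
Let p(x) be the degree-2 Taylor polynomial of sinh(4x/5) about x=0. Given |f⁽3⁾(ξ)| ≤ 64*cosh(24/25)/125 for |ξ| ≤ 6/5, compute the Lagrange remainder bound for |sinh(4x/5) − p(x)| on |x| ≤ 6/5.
2304*cosh(24/25)/15625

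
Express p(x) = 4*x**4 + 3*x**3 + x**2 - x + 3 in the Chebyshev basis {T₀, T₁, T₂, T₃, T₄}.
(5)T₀ + (5/4)T₁ + (5/2)T₂ + (3/4)T₃ + (1/2)T₄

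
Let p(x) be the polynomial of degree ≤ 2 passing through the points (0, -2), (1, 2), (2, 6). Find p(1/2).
0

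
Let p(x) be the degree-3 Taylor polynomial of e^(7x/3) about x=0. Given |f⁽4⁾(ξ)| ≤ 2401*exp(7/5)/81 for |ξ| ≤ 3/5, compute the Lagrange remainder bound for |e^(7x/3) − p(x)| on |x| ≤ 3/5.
2401*exp(7/5)/15000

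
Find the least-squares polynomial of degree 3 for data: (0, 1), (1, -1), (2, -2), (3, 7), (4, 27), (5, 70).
61/63 + (-20/27)x + (-587/252)x² + (113/108)x³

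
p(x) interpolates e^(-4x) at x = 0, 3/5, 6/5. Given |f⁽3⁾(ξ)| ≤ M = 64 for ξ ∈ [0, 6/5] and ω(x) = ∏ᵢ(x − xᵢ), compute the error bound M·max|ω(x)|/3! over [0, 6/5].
64*sqrt(3)/125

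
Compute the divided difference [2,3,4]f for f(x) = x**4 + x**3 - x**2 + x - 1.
63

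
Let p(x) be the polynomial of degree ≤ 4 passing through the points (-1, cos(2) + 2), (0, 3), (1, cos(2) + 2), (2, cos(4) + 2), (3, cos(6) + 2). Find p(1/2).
85*cos(2)/128 + 3*cos(6)/128 - 5*cos(4)/32 + 79/32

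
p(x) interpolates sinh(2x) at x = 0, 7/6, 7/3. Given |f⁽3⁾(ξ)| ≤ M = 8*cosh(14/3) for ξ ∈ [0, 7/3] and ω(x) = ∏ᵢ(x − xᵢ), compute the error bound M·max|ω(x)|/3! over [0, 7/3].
343*sqrt(3)*cosh(14/3)/729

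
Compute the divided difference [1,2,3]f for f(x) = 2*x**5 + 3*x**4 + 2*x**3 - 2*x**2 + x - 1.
265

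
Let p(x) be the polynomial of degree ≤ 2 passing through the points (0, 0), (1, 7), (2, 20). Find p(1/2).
11/4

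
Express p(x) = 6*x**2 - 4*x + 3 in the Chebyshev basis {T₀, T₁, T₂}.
(6)T₀ + (-4)T₁ + (3)T₂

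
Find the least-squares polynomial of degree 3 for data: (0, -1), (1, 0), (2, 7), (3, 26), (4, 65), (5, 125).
-6/7 + (-23/21)x + (19/28)x² + (11/12)x³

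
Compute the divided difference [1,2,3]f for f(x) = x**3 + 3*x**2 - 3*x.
9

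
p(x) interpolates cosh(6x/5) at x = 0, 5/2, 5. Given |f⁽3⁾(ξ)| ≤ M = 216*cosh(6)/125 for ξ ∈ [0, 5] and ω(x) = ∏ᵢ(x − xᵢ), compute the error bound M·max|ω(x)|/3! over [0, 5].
sqrt(3)*cosh(6)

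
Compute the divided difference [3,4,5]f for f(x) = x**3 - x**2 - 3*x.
11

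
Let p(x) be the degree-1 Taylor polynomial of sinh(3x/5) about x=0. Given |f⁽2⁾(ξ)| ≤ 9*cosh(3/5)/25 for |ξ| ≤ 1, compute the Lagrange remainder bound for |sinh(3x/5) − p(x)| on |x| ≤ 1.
9*cosh(3/5)/50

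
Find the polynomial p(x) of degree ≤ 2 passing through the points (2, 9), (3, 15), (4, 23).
x**2 + x + 3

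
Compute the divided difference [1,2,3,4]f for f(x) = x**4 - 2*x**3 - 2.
8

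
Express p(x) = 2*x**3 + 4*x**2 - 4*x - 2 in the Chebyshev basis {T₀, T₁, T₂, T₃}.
(-5/2)T₁ + (2)T₂ + (1/2)T₃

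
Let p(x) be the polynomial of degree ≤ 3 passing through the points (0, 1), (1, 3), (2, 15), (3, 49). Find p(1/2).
3/2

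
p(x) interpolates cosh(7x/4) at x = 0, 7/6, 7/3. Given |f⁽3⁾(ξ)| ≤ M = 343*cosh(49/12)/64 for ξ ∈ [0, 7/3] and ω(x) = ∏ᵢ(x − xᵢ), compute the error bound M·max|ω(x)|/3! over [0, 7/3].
117649*sqrt(3)*cosh(49/12)/373248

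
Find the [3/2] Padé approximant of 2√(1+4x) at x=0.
(4*x**3 + 18*x**2 + 12*x + 2)/(3*x**2 + 4*x + 1)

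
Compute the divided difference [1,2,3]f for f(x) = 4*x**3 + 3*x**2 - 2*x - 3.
27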